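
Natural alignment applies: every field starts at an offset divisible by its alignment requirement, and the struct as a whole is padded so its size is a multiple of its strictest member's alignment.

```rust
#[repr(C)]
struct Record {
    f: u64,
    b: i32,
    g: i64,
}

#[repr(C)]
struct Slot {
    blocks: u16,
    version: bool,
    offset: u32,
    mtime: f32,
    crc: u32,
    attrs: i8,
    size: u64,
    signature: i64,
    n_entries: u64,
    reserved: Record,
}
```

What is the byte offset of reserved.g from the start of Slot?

Record: @0: f [8B, align 8] → 8; @8: b [4B, align 4] → 12; +4 pad (align 8); @16: g [8B, align 8] → 24; size 24, align 8
@0: blocks [2B, align 2] → 2
@2: version [1B, align 1] → 3
+1 pad (align 4)
@4: offset [4B, align 4] → 8
@8: mtime [4B, align 4] → 12
@12: crc [4B, align 4] → 16
@16: attrs [1B, align 1] → 17
+7 pad (align 8)
@24: size [8B, align 8] → 32
@32: signature [8B, align 8] → 40
@40: n_entries [8B, align 8] → 48
@48: reserved [24B, align 8] → 72
within Record: g at 16
48 + 16 = 64

64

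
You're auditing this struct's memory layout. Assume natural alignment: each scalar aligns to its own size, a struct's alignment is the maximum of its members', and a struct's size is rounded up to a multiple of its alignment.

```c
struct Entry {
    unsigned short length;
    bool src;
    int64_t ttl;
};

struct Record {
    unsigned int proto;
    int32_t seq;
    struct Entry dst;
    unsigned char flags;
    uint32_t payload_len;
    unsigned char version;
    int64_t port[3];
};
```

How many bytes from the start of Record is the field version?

Entry: @0: length [2B, align 2] → 2; @2: src [1B, align 1] → 3; +5 pad (align 8); @8: ttl [8B, align 8] → 16; size 16, align 8
@0: proto [4B, align 4] → 4
@4: seq [4B, align 4] → 8
@8: dst [16B, align 8] → 24
@24: flags [1B, align 1] → 25
+3 pad (align 4)
@28: payload_len [4B, align 4] → 32
@32: version [1B, align 1] → 33

32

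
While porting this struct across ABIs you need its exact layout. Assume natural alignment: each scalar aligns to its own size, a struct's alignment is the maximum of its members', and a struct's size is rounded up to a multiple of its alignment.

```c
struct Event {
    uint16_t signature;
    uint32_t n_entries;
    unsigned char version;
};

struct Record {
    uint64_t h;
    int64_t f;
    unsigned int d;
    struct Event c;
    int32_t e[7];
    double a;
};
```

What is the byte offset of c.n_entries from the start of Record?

Event: @0: signature [2B, align 2] → 2; +2 pad (align 4); @4: n_entries [4B, align 4] → 8; @8: version [1B, align 1] → 9; +3 tail pad (align 4); size 12, align 4
@0: h [8B, align 8] → 8
@8: f [8B, align 8] → 16
@16: d [4B, align 4] → 20
@20: c [12B, align 4] → 32
within Event: n_entries at 4
20 + 4 = 24

24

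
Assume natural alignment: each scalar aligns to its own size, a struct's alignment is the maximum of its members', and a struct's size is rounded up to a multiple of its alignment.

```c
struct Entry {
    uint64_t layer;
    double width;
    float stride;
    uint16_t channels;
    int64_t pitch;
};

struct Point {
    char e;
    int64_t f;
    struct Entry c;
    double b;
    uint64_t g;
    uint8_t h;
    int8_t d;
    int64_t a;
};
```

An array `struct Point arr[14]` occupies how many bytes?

Entry: @0: layer [8B, align 8] → 8; @8: width [8B, align 8] → 16; @16: stride [4B, align 4] → 20; @20: channels [2B, align 2] → 22; +2 pad (align 8); @24: pitch [8B, align 8] → 32; size 32, align 8
@0: e [1B, align 1] → 1
+7 pad (align 8)
@8: f [8B, align 8] → 16
@16: c [32B, align 8] → 48
@48: b [8B, align 8] → 56
@56: g [8B, align 8] → 64
@64: h [1B, align 1] → 65
@65: d [1B, align 1] → 66
+6 pad (align 8)
@72: a [8B, align 8] → 80
size 80, align 8
array of 14: 14 × 80 = 1120

1120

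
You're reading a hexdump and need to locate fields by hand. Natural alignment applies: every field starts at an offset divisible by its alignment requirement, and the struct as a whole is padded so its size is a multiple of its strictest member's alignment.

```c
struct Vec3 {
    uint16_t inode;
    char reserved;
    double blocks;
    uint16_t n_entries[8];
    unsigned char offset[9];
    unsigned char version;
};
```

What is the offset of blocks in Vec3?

inode at 0 (size 2, align 2) → ends 2
reserved at 2 (size 1, align 1) → ends 3
pad 5 to align 8 for blocks
blocks at 8 (size 8, align 8) → ends 16

8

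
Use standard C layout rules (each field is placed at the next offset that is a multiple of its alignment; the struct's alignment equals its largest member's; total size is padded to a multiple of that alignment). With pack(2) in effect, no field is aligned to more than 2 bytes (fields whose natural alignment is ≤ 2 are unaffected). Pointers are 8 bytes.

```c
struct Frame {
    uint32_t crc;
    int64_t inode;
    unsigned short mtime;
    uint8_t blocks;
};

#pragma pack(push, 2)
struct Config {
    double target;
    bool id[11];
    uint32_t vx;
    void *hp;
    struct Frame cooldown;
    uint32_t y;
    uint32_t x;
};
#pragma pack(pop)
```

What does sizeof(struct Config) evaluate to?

Frame: 0..4  crc  (4B, 4-aligned); 4..8  -- padding (4B); 8..16  inode  (8B, 8-aligned); 16..18  mtime  (2B, 2-aligned); 18..19  blocks  (1B, 1-aligned); 19..24  -- tail padding (5B); sizeof = 24, alignof = 8
0..8  target  (8B, 2-aligned)
8..19  id  (11B, 1-aligned)
19..20  -- padding (1B)
20..24  vx  (4B, 2-aligned)
24..32  hp  (8B, 2-aligned)
32..56  cooldown  (24B, 2-aligned)
56..60  y  (4B, 2-aligned)
60..64  x  (4B, 2-aligned)
sizeof = 64, alignof = 2

64 bytes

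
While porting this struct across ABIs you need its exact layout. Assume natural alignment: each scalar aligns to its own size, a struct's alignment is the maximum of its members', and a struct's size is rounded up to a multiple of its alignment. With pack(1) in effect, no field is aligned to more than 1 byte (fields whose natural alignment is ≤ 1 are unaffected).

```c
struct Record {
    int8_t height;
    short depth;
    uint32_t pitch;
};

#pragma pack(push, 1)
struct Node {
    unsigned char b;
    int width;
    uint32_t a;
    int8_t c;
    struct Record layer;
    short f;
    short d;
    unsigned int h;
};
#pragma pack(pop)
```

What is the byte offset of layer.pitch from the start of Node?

14

Record: height at 0 (size 1, align 1) → ends 1; pad 1 to align 2 for depth; depth at 2 (size 2, align 2) → ends 4; pitch at 4 (size 4, align 4) → ends 8; total 8 bytes, alignment 4
b at 0 (size 1, align 1) → ends 1
width at 1 (size 4, align 1) → ends 5
a at 5 (size 4, align 1) → ends 9
c at 9 (size 1, align 1) → ends 10
layer at 10 (size 8, align 1) → ends 18
within Record: pitch at 4
10 + 4 = 14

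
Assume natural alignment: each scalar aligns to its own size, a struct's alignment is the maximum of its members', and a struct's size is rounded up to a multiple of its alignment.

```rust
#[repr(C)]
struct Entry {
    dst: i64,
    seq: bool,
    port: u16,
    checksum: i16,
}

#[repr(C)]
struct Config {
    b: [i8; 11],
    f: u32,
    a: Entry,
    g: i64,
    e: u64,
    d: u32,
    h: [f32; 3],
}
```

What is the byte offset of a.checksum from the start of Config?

Entry: 0..8  dst  (8B, 8-aligned); 8..9  seq  (1B, 1-aligned); 9..10  -- padding (1B); 10..12  port  (2B, 2-aligned); 12..14  checksum  (2B, 2-aligned); 14..16  -- tail padding (2B); sizeof = 16, alignof = 8
0..11  b  (11B, 1-aligned)
11..12  -- padding (1B)
12..16  f  (4B, 4-aligned)
16..32  a  (16B, 8-aligned)
within Entry: checksum at 12
16 + 12 = 28

28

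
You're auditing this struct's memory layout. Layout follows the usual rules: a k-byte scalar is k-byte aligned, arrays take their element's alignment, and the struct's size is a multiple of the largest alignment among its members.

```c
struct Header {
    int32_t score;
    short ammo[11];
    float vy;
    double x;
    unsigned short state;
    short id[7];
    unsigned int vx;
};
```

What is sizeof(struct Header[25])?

1600

score at 0 (size 4, align 4) → ends 4
ammo at 4 (size 22, align 2) → ends 26
pad 2 to align 4 for vy
vy at 28 (size 4, align 4) → ends 32
x at 32 (size 8, align 8) → ends 40
state at 40 (size 2, align 2) → ends 42
id at 42 (size 14, align 2) → ends 56
vx at 56 (size 4, align 4) → ends 60
tail pad 4 to reach multiple of 8
total 64 bytes, alignment 8
array of 25: 25 × 64 = 1600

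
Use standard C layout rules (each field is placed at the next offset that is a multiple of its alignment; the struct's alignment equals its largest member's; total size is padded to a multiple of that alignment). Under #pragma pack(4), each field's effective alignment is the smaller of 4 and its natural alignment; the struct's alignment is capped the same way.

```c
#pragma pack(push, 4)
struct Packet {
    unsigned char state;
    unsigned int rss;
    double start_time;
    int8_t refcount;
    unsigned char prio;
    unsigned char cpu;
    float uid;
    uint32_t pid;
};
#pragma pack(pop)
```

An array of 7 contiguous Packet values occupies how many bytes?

@0: state [1B, align 1] → 1
+3 pad (align 4)
@4: rss [4B, align 4] → 8
@8: start_time [8B, align 4] → 16
@16: refcount [1B, align 1] → 17
@17: prio [1B, align 1] → 18
@18: cpu [1B, align 1] → 19
+1 pad (align 4)
@20: uid [4B, align 4] → 24
@24: pid [4B, align 4] → 28
size 28, align 4
array of 7: 7 × 28 = 196

196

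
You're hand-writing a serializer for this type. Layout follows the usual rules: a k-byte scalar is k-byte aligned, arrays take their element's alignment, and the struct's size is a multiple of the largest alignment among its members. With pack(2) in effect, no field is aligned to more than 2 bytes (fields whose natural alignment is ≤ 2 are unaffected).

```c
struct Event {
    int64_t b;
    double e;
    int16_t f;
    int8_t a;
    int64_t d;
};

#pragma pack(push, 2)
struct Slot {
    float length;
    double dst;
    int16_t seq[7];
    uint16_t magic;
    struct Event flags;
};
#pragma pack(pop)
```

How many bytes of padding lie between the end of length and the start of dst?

0

Event: 0..8  b  (8B, 8-aligned); 8..16  e  (8B, 8-aligned); 16..18  f  (2B, 2-aligned); 18..19  a  (1B, 1-aligned); 19..24  -- padding (5B); 24..32  d  (8B, 8-aligned); sizeof = 32, alignof = 8
0..4  length  (4B, 2-aligned)
4..12  dst  (8B, 2-aligned)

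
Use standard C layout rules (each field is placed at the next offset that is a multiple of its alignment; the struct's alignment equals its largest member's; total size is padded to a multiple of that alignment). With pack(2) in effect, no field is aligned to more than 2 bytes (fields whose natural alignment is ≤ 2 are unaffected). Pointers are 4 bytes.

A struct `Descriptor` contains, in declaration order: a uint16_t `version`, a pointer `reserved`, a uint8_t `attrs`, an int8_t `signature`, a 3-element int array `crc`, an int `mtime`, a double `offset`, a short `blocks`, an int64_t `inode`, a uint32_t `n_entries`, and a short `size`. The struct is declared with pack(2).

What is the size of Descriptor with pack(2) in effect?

0..2  version  (2B, 2-aligned)
2..6  reserved  (4B, 2-aligned)
6..7  attrs  (1B, 1-aligned)
7..8  signature  (1B, 1-aligned)
8..20  crc  (12B, 2-aligned)
20..24  mtime  (4B, 2-aligned)
24..32  offset  (8B, 2-aligned)
32..34  blocks  (2B, 2-aligned)
34..42  inode  (8B, 2-aligned)
42..46  n_entries  (4B, 2-aligned)
46..48  size  (2B, 2-aligned)
sizeof = 48, alignof = 2

48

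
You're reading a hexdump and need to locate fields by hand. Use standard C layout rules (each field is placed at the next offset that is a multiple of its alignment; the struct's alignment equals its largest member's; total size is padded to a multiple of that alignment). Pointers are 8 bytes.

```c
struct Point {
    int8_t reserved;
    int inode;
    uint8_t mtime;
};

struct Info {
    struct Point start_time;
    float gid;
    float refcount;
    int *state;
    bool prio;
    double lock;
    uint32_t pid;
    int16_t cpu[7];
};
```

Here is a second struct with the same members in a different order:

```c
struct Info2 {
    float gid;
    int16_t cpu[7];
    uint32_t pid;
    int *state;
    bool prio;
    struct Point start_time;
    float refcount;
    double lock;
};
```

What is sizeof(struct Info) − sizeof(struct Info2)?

8

Point: @0: reserved [1B, align 1] → 1; +3 pad (align 4); @4: inode [4B, align 4] → 8; @8: mtime [1B, align 1] → 9; +3 tail pad (align 4); size 12, align 4
@0: start_time [12B, align 4] → 12
@12: gid [4B, align 4] → 16
@16: refcount [4B, align 4] → 20
+4 pad (align 8)
@24: state [8B, align 8] → 32
@32: prio [1B, align 1] → 33
+7 pad (align 8)
@40: lock [8B, align 8] → 48
@48: pid [4B, align 4] → 52
@52: cpu [14B, align 2] → 66
+6 tail pad (align 8)
size 72, align 8
— Info2 —
@0: gid [4B, align 4] → 4
@4: cpu [14B, align 2] → 18
+2 pad (align 4)
@20: pid [4B, align 4] → 24
@24: state [8B, align 8] → 32
@32: prio [1B, align 1] → 33
+3 pad (align 4)
@36: start_time [12B, align 4] → 48
@48: refcount [4B, align 4] → 52
+4 pad (align 8)
@56: lock [8B, align 8] → 64
size 64, align 8
72 − 64 = 8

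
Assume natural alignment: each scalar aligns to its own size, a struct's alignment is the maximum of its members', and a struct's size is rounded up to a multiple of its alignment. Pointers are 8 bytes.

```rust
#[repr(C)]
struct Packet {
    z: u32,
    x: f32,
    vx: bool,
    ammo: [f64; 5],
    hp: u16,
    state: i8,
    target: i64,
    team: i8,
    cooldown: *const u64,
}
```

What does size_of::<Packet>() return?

@0: z [4B, align 4] → 4
@4: x [4B, align 4] → 8
@8: vx [1B, align 1] → 9
+7 pad (align 8)
@16: ammo [40B, align 8] → 56
@56: hp [2B, align 2] → 58
@58: state [1B, align 1] → 59
+5 pad (align 8)
@64: target [8B, align 8] → 72
@72: team [1B, align 1] → 73
+7 pad (align 8)
@80: cooldown [8B, align 8] → 88
size 88, align 8

88 bytes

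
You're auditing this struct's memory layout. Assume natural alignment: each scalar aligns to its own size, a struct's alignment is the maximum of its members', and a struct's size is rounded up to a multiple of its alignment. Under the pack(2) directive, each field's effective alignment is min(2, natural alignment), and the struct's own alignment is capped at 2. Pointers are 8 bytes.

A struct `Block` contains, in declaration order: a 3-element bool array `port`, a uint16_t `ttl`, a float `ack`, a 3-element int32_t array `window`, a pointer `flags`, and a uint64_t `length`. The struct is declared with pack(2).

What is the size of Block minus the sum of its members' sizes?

1

0..3  port  (3B, 1-aligned)
3..4  -- padding (1B)
4..6  ttl  (2B, 2-aligned)
6..10  ack  (4B, 2-aligned)
10..22  window  (12B, 2-aligned)
22..30  flags  (8B, 2-aligned)
30..38  length  (8B, 2-aligned)
sizeof = 38, alignof = 2
data bytes 37, size 38 → padding 1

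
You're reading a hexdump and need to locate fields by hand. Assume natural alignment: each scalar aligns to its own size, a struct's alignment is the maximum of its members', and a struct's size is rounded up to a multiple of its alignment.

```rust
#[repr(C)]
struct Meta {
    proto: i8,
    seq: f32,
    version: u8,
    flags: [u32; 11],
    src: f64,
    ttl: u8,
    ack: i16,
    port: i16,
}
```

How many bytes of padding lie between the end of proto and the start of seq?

3

0..1  proto  (1B, 1-aligned)
1..4  -- padding (3B)
4..8  seq  (4B, 4-aligned)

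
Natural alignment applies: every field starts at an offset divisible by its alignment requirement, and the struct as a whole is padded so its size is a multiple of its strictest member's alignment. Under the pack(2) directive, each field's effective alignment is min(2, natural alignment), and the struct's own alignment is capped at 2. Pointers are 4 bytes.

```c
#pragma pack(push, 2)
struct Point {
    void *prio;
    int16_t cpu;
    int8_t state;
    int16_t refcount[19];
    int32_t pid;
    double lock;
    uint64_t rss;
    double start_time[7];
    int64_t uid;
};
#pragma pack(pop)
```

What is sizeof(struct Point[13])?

1690

@0: prio [4B, align 2] → 4
@4: cpu [2B, align 2] → 6
@6: state [1B, align 1] → 7
+1 pad (align 2)
@8: refcount [38B, align 2] → 46
@46: pid [4B, align 2] → 50
@50: lock [8B, align 2] → 58
@58: rss [8B, align 2] → 66
@66: start_time [56B, align 2] → 122
@122: uid [8B, align 2] → 130
size 130, align 2
array of 13: 13 × 130 = 1690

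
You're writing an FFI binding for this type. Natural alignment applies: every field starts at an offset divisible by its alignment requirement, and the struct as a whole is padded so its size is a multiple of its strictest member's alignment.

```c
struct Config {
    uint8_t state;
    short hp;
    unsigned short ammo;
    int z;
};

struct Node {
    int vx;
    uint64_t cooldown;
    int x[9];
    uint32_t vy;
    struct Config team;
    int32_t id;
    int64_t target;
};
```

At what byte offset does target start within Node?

72

Config: state at 0 (size 1, align 1) → ends 1; pad 1 to align 2 for hp; hp at 2 (size 2, align 2) → ends 4; ammo at 4 (size 2, align 2) → ends 6; pad 2 to align 4 for z; z at 8 (size 4, align 4) → ends 12; total 12 bytes, alignment 4
vx at 0 (size 4, align 4) → ends 4
pad 4 to align 8 for cooldown
cooldown at 8 (size 8, align 8) → ends 16
x at 16 (size 36, align 4) → ends 52
vy at 52 (size 4, align 4) → ends 56
team at 56 (size 12, align 4) → ends 68
id at 68 (size 4, align 4) → ends 72
target at 72 (size 8, align 8) → ends 80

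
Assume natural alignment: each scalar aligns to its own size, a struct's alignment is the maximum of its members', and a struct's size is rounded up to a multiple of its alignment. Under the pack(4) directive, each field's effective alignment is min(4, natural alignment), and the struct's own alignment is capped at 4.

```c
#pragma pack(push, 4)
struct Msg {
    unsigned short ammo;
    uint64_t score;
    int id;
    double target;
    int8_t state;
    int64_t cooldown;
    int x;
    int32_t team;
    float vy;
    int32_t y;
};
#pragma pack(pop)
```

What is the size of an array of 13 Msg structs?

@0: ammo [2B, align 2] → 2
+2 pad (align 4)
@4: score [8B, align 4] → 12
@12: id [4B, align 4] → 16
@16: target [8B, align 4] → 24
@24: state [1B, align 1] → 25
+3 pad (align 4)
@28: cooldown [8B, align 4] → 36
@36: x [4B, align 4] → 40
@40: team [4B, align 4] → 44
@44: vy [4B, align 4] → 48
@48: y [4B, align 4] → 52
size 52, align 4
array of 13: 13 × 52 = 676

676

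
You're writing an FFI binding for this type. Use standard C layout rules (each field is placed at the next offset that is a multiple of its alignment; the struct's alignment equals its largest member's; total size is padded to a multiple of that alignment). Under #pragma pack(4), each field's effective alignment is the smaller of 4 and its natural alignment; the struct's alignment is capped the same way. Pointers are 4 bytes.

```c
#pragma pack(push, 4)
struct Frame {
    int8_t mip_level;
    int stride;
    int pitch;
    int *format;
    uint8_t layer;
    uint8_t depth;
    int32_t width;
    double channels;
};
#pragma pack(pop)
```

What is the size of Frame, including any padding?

32 bytes

@0: mip_level [1B, align 1] → 1
+3 pad (align 4)
@4: stride [4B, align 4] → 8
@8: pitch [4B, align 4] → 12
@12: format [4B, align 4] → 16
@16: layer [1B, align 1] → 17
@17: depth [1B, align 1] → 18
+2 pad (align 4)
@20: width [4B, align 4] → 24
@24: channels [8B, align 4] → 32
size 32, align 4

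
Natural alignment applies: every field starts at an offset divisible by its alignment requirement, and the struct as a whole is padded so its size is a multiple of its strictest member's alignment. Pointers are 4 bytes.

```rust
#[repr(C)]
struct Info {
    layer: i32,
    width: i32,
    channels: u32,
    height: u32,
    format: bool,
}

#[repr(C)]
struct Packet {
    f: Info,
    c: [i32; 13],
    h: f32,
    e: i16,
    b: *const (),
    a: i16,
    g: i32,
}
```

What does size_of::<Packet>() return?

92 bytes

Info: 0..4  layer  (4B, 4-aligned); 4..8  width  (4B, 4-aligned); 8..12  channels  (4B, 4-aligned); 12..16  height  (4B, 4-aligned); 16..17  format  (1B, 1-aligned); 17..20  -- tail padding (3B); sizeof = 20, alignof = 4
0..20  f  (20B, 4-aligned)
20..72  c  (52B, 4-aligned)
72..76  h  (4B, 4-aligned)
76..78  e  (2B, 2-aligned)
78..80  -- padding (2B)
80..84  b  (4B, 4-aligned)
84..86  a  (2B, 2-aligned)
86..88  -- padding (2B)
88..92  g  (4B, 4-aligned)
sizeof = 92, alignof = 4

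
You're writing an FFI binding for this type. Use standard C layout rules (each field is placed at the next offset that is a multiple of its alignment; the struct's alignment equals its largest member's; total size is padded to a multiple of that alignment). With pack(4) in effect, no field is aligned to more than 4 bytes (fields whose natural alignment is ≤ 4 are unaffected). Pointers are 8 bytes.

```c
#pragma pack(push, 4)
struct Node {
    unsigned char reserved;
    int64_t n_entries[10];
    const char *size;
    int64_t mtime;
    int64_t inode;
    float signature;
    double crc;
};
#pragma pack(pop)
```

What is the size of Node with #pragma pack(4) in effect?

120

reserved at 0 (size 1, align 1) → ends 1
pad 3 to align 4 for n_entries
n_entries at 4 (size 80, align 4) → ends 84
size at 84 (size 8, align 4) → ends 92
mtime at 92 (size 8, align 4) → ends 100
inode at 100 (size 8, align 4) → ends 108
signature at 108 (size 4, align 4) → ends 112
crc at 112 (size 8, align 4) → ends 120
total 120 bytes, alignment 4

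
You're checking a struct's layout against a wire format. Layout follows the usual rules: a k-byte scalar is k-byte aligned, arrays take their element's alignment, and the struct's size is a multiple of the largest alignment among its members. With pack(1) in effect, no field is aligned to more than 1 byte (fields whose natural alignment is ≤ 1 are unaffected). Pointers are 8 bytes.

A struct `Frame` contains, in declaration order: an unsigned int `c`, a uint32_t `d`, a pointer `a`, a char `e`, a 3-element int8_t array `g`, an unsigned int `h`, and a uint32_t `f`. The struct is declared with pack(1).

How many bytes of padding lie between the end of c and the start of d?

0

0..4  c  (4B, 1-aligned)
4..8  d  (4B, 1-aligned)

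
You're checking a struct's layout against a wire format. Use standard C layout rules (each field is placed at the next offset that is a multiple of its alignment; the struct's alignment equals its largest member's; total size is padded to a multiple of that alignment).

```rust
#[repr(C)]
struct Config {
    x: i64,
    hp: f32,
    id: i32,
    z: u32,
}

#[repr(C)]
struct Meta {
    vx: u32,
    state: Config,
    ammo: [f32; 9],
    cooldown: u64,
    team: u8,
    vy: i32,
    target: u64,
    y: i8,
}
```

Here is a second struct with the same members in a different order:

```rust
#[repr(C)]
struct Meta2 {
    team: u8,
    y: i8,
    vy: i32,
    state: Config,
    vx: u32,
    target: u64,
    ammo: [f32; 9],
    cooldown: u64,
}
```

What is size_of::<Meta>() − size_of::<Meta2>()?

Config: x at 0 (size 8, align 8) → ends 8; hp at 8 (size 4, align 4) → ends 12; id at 12 (size 4, align 4) → ends 16; z at 16 (size 4, align 4) → ends 20; tail pad 4 to reach multiple of 8; total 24 bytes, alignment 8
vx at 0 (size 4, align 4) → ends 4
pad 4 to align 8 for state
state at 8 (size 24, align 8) → ends 32
ammo at 32 (size 36, align 4) → ends 68
pad 4 to align 8 for cooldown
cooldown at 72 (size 8, align 8) → ends 80
team at 80 (size 1, align 1) → ends 81
pad 3 to align 4 for vy
vy at 84 (size 4, align 4) → ends 88
target at 88 (size 8, align 8) → ends 96
y at 96 (size 1, align 1) → ends 97
tail pad 7 to reach multiple of 8
total 104 bytes, alignment 8
— Meta2 —
team at 0 (size 1, align 1) → ends 1
y at 1 (size 1, align 1) → ends 2
pad 2 to align 4 for vy
vy at 4 (size 4, align 4) → ends 8
state at 8 (size 24, align 8) → ends 32
vx at 32 (size 4, align 4) → ends 36
pad 4 to align 8 for target
target at 40 (size 8, align 8) → ends 48
ammo at 48 (size 36, align 4) → ends 84
pad 4 to align 8 for cooldown
cooldown at 88 (size 8, align 8) → ends 96
total 96 bytes, alignment 8
104 − 96 = 8

8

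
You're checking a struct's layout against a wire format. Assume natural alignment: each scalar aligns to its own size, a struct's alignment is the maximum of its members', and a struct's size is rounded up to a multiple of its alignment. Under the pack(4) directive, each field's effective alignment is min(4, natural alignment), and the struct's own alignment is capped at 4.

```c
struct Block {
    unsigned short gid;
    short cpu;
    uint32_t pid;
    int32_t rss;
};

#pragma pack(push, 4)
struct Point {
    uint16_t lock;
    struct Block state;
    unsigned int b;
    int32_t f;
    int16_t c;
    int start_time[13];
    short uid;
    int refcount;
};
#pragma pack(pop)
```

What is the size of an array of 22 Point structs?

1936

Block: 0..2  gid  (2B, 2-aligned); 2..4  cpu  (2B, 2-aligned); 4..8  pid  (4B, 4-aligned); 8..12  rss  (4B, 4-aligned); sizeof = 12, alignof = 4
0..2  lock  (2B, 2-aligned)
2..4  -- padding (2B)
4..16  state  (12B, 4-aligned)
16..20  b  (4B, 4-aligned)
20..24  f  (4B, 4-aligned)
24..26  c  (2B, 2-aligned)
26..28  -- padding (2B)
28..80  start_time  (52B, 4-aligned)
80..82  uid  (2B, 2-aligned)
82..84  -- padding (2B)
84..88  refcount  (4B, 4-aligned)
sizeof = 88, alignof = 4
array of 22: 22 × 88 = 1936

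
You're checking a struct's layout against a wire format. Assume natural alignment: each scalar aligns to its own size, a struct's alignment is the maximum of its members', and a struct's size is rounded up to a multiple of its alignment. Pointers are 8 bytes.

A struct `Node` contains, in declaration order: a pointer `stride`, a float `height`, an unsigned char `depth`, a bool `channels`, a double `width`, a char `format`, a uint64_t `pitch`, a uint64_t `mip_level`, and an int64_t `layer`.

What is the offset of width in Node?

@0: stride [8B, align 8] → 8
@8: height [4B, align 4] → 12
@12: depth [1B, align 1] → 13
@13: channels [1B, align 1] → 14
+2 pad (align 8)
@16: width [8B, align 8] → 24

16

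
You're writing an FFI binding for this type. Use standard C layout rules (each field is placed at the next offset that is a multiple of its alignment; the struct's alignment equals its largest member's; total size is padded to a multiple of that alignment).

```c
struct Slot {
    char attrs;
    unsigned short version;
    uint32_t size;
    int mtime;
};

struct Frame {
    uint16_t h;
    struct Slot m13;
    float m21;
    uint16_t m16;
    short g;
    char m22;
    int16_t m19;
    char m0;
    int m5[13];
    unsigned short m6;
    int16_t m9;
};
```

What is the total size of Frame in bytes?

Slot: @0: attrs [1B, align 1] → 1; +1 pad (align 2); @2: version [2B, align 2] → 4; @4: size [4B, align 4] → 8; @8: mtime [4B, align 4] → 12; size 12, align 4
@0: h [2B, align 2] → 2
+2 pad (align 4)
@4: m13 [12B, align 4] → 16
@16: m21 [4B, align 4] → 20
@20: m16 [2B, align 2] → 22
@22: g [2B, align 2] → 24
@24: m22 [1B, align 1] → 25
+1 pad (align 2)
@26: m19 [2B, align 2] → 28
@28: m0 [1B, align 1] → 29
+3 pad (align 4)
@32: m5 [52B, align 4] → 84
@84: m6 [2B, align 2] → 86
@86: m9 [2B, align 2] → 88
size 88, align 4

88 bytes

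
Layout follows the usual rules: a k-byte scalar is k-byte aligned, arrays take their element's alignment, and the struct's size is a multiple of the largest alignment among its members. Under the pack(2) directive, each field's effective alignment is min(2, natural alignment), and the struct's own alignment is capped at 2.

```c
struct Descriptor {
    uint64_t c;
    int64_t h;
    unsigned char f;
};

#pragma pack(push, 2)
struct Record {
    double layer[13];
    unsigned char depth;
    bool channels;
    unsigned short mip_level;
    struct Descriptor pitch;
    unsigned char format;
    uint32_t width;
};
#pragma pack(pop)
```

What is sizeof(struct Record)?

Descriptor: 0..8  c  (8B, 8-aligned); 8..16  h  (8B, 8-aligned); 16..17  f  (1B, 1-aligned); 17..24  -- tail padding (7B); sizeof = 24, alignof = 8
0..104  layer  (104B, 2-aligned)
104..105  depth  (1B, 1-aligned)
105..106  channels  (1B, 1-aligned)
106..108  mip_level  (2B, 2-aligned)
108..132  pitch  (24B, 2-aligned)
132..133  format  (1B, 1-aligned)
133..134  -- padding (1B)
134..138  width  (4B, 2-aligned)
sizeof = 138, alignof = 2

138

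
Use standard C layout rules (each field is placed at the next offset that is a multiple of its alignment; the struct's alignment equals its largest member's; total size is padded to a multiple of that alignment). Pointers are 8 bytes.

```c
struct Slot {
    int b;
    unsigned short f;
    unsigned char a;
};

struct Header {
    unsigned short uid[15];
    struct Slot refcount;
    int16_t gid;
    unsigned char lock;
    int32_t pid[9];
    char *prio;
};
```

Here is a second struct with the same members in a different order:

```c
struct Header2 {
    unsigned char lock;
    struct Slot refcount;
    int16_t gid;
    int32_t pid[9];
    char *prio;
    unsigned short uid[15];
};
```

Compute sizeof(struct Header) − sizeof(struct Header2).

Slot: b at 0 (size 4, align 4) → ends 4; f at 4 (size 2, align 2) → ends 6; a at 6 (size 1, align 1) → ends 7; tail pad 1 to reach multiple of 4; total 8 bytes, alignment 4
uid at 0 (size 30, align 2) → ends 30
pad 2 to align 4 for refcount
refcount at 32 (size 8, align 4) → ends 40
gid at 40 (size 2, align 2) → ends 42
lock at 42 (size 1, align 1) → ends 43
pad 1 to align 4 for pid
pid at 44 (size 36, align 4) → ends 80
prio at 80 (size 8, align 8) → ends 88
total 88 bytes, alignment 8
— Header2 —
lock at 0 (size 1, align 1) → ends 1
pad 3 to align 4 for refcount
refcount at 4 (size 8, align 4) → ends 12
gid at 12 (size 2, align 2) → ends 14
pad 2 to align 4 for pid
pid at 16 (size 36, align 4) → ends 52
pad 4 to align 8 for prio
prio at 56 (size 8, align 8) → ends 64
uid at 64 (size 30, align 2) → ends 94
tail pad 2 to reach multiple of 8
total 96 bytes, alignment 8
88 − 96 = -8

-8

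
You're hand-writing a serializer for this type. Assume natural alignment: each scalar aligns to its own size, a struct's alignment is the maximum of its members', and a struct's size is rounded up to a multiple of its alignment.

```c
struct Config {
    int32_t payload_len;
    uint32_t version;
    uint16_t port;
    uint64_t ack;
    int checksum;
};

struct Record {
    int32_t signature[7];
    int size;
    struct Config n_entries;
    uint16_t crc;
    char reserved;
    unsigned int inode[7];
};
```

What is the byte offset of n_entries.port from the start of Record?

Config: @0: payload_len [4B, align 4] → 4; @4: version [4B, align 4] → 8; @8: port [2B, align 2] → 10; +6 pad (align 8); @16: ack [8B, align 8] → 24; @24: checksum [4B, align 4] → 28; +4 tail pad (align 8); size 32, align 8
@0: signature [28B, align 4] → 28
@28: size [4B, align 4] → 32
@32: n_entries [32B, align 8] → 64
within Config: port at 8
32 + 8 = 40

40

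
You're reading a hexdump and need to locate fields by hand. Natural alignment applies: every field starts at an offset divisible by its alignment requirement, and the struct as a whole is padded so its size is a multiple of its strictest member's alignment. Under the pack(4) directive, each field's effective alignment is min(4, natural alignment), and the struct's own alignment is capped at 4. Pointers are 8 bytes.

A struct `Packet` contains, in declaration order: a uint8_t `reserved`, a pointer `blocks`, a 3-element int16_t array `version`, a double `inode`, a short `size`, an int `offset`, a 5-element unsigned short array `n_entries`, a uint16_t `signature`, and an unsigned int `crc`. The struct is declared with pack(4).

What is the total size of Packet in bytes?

@0: reserved [1B, align 1] → 1
+3 pad (align 4)
@4: blocks [8B, align 4] → 12
@12: version [6B, align 2] → 18
+2 pad (align 4)
@20: inode [8B, align 4] → 28
@28: size [2B, align 2] → 30
+2 pad (align 4)
@32: offset [4B, align 4] → 36
@36: n_entries [10B, align 2] → 46
@46: signature [2B, align 2] → 48
@48: crc [4B, align 4] → 52
size 52, align 4

52 bytes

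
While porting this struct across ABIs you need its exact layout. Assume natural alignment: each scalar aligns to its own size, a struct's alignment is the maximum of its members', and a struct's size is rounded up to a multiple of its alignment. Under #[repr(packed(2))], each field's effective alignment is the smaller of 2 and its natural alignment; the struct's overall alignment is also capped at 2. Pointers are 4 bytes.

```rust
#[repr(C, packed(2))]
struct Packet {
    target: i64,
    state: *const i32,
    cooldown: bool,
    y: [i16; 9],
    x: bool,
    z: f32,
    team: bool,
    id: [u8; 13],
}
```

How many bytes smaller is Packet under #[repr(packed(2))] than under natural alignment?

natural layout:
  @0: target [8B, align 8] → 8
  @8: state [4B, align 4] → 12
  @12: cooldown [1B, align 1] → 13
  +1 pad (align 2)
  @14: y [18B, align 2] → 32
  @32: x [1B, align 1] → 33
  +3 pad (align 4)
  @36: z [4B, align 4] → 40
  @40: team [1B, align 1] → 41
  @41: id [13B, align 1] → 54
  +2 tail pad (align 8)
  size 56, align 8
packed(2) layout:
  @0: target [8B, align 2] → 8
  @8: state [4B, align 2] → 12
  @12: cooldown [1B, align 1] → 13
  +1 pad (align 2)
  @14: y [18B, align 2] → 32
  @32: x [1B, align 1] → 33
  +1 pad (align 2)
  @34: z [4B, align 2] → 38
  @38: team [1B, align 1] → 39
  @39: id [13B, align 1] → 52
  size 52, align 2
56 − 52 = 4

4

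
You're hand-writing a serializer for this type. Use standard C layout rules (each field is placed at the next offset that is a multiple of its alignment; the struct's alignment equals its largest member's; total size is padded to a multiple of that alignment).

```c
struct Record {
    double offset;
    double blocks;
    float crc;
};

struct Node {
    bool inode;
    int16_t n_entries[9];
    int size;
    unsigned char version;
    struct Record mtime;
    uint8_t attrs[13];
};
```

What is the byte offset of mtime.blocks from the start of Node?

40

Record: 0..8  offset  (8B, 8-aligned); 8..16  blocks  (8B, 8-aligned); 16..20  crc  (4B, 4-aligned); 20..24  -- tail padding (4B); sizeof = 24, alignof = 8
0..1  inode  (1B, 1-aligned)
1..2  -- padding (1B)
2..20  n_entries  (18B, 2-aligned)
20..24  size  (4B, 4-aligned)
24..25  version  (1B, 1-aligned)
25..32  -- padding (7B)
32..56  mtime  (24B, 8-aligned)
within Record: blocks at 8
32 + 8 = 40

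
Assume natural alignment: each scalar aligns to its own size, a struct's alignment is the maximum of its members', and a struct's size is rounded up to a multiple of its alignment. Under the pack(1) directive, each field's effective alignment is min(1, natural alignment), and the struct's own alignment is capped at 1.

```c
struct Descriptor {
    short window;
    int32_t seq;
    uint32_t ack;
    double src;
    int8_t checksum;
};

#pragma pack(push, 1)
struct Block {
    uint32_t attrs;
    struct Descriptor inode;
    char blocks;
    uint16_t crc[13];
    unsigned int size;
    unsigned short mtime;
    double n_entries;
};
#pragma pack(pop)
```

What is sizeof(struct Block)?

77

Descriptor: 0..2  window  (2B, 2-aligned); 2..4  -- padding (2B); 4..8  seq  (4B, 4-aligned); 8..12  ack  (4B, 4-aligned); 12..16  -- padding (4B); 16..24  src  (8B, 8-aligned); 24..25  checksum  (1B, 1-aligned); 25..32  -- tail padding (7B); sizeof = 32, alignof = 8
0..4  attrs  (4B, 1-aligned)
4..36  inode  (32B, 1-aligned)
36..37  blocks  (1B, 1-aligned)
37..63  crc  (26B, 1-aligned)
63..67  size  (4B, 1-aligned)
67..69  mtime  (2B, 1-aligned)
69..77  n_entries  (8B, 1-aligned)
sizeof = 77, alignof = 1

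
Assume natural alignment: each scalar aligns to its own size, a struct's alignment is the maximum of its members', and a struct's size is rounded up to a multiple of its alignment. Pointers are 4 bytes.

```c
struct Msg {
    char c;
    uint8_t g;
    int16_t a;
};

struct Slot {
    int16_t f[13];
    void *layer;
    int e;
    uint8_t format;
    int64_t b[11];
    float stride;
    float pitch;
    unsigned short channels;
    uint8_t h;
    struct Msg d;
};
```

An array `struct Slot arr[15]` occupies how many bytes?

2160

Msg: c at 0 (size 1, align 1) → ends 1; g at 1 (size 1, align 1) → ends 2; a at 2 (size 2, align 2) → ends 4; total 4 bytes, alignment 2
f at 0 (size 26, align 2) → ends 26
pad 2 to align 4 for layer
layer at 28 (size 4, align 4) → ends 32
e at 32 (size 4, align 4) → ends 36
format at 36 (size 1, align 1) → ends 37
pad 3 to align 8 for b
b at 40 (size 88, align 8) → ends 128
stride at 128 (size 4, align 4) → ends 132
pitch at 132 (size 4, align 4) → ends 136
channels at 136 (size 2, align 2) → ends 138
h at 138 (size 1, align 1) → ends 139
pad 1 to align 2 for d
d at 140 (size 4, align 2) → ends 144
total 144 bytes, alignment 8
array of 15: 15 × 144 = 2160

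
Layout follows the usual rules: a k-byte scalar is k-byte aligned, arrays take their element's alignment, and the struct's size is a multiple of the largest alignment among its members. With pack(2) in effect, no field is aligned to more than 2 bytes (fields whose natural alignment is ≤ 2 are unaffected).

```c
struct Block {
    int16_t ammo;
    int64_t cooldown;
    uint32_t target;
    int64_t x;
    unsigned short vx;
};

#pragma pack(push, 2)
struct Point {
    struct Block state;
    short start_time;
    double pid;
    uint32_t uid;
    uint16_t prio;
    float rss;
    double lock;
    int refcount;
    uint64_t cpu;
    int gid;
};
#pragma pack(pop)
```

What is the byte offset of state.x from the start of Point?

Block: @0: ammo [2B, align 2] → 2; +6 pad (align 8); @8: cooldown [8B, align 8] → 16; @16: target [4B, align 4] → 20; +4 pad (align 8); @24: x [8B, align 8] → 32; @32: vx [2B, align 2] → 34; +6 tail pad (align 8); size 40, align 8
@0: state [40B, align 2] → 40
within Block: x at 24
0 + 24 = 24

24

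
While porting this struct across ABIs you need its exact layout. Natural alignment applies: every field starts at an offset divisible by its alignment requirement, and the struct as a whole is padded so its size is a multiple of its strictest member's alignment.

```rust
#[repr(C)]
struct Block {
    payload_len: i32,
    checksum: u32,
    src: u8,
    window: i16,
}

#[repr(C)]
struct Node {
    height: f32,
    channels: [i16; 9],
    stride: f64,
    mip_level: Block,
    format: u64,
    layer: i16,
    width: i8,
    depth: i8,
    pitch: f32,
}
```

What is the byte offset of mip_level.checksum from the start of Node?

36

Block: 0..4  payload_len  (4B, 4-aligned); 4..8  checksum  (4B, 4-aligned); 8..9  src  (1B, 1-aligned); 9..10  -- padding (1B); 10..12  window  (2B, 2-aligned); sizeof = 12, alignof = 4
0..4  height  (4B, 4-aligned)
4..22  channels  (18B, 2-aligned)
22..24  -- padding (2B)
24..32  stride  (8B, 8-aligned)
32..44  mip_level  (12B, 4-aligned)
within Block: checksum at 4
32 + 4 = 36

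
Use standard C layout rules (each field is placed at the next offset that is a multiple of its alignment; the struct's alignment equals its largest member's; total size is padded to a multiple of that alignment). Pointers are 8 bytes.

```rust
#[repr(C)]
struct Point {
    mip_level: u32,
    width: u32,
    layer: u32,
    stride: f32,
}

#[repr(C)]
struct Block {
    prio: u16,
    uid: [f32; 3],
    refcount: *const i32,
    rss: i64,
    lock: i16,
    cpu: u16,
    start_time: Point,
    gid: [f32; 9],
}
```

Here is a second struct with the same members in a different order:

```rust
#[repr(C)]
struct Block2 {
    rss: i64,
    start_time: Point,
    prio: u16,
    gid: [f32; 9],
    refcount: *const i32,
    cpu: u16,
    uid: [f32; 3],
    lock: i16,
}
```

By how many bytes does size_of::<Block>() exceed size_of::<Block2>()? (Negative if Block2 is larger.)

Point: @0: mip_level [4B, align 4] → 4; @4: width [4B, align 4] → 8; @8: layer [4B, align 4] → 12; @12: stride [4B, align 4] → 16; size 16, align 4
@0: prio [2B, align 2] → 2
+2 pad (align 4)
@4: uid [12B, align 4] → 16
@16: refcount [8B, align 8] → 24
@24: rss [8B, align 8] → 32
@32: lock [2B, align 2] → 34
@34: cpu [2B, align 2] → 36
@36: start_time [16B, align 4] → 52
@52: gid [36B, align 4] → 88
size 88, align 8
— Block2 —
@0: rss [8B, align 8] → 8
@8: start_time [16B, align 4] → 24
@24: prio [2B, align 2] → 26
+2 pad (align 4)
@28: gid [36B, align 4] → 64
@64: refcount [8B, align 8] → 72
@72: cpu [2B, align 2] → 74
+2 pad (align 4)
@76: uid [12B, align 4] → 88
@88: lock [2B, align 2] → 90
+6 tail pad (align 8)
size 96, align 8
88 − 96 = -8

-8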